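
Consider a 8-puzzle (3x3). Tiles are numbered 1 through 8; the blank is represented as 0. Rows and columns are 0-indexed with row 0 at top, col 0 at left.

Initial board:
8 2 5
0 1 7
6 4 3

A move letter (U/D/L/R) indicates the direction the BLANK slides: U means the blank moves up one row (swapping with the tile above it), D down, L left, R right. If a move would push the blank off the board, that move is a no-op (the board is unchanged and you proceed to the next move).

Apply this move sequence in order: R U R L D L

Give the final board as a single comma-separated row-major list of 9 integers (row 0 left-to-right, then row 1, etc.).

After move 1 (R):
8 2 5
1 0 7
6 4 3

After move 2 (U):
8 0 5
1 2 7
6 4 3

After move 3 (R):
8 5 0
1 2 7
6 4 3

After move 4 (L):
8 0 5
1 2 7
6 4 3

After move 5 (D):
8 2 5
1 0 7
6 4 3

After move 6 (L):
8 2 5
0 1 7
6 4 3

Answer: 8, 2, 5, 0, 1, 7, 6, 4, 3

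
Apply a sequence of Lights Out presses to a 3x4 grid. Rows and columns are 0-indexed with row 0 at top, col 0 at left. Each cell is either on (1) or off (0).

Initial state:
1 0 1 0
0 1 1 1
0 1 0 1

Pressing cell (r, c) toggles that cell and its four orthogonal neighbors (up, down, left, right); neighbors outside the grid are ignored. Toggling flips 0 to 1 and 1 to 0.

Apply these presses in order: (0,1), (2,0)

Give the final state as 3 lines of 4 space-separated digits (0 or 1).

Answer: 0 1 0 0
1 0 1 1
1 0 0 1

Derivation:
After press 1 at (0,1):
0 1 0 0
0 0 1 1
0 1 0 1

After press 2 at (2,0):
0 1 0 0
1 0 1 1
1 0 0 1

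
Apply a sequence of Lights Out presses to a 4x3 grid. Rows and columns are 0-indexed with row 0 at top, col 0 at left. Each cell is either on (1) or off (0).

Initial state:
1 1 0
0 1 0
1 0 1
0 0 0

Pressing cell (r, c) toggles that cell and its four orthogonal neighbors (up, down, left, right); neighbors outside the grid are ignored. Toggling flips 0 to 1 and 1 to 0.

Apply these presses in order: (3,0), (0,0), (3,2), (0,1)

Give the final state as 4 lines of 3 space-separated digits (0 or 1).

After press 1 at (3,0):
1 1 0
0 1 0
0 0 1
1 1 0

After press 2 at (0,0):
0 0 0
1 1 0
0 0 1
1 1 0

After press 3 at (3,2):
0 0 0
1 1 0
0 0 0
1 0 1

After press 4 at (0,1):
1 1 1
1 0 0
0 0 0
1 0 1

Answer: 1 1 1
1 0 0
0 0 0
1 0 1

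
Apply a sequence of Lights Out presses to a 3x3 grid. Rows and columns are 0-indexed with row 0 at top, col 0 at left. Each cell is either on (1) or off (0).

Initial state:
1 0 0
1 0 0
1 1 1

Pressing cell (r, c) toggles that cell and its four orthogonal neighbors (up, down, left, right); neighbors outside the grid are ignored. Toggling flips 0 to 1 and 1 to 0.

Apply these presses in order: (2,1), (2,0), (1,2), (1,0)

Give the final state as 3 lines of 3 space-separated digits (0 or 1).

After press 1 at (2,1):
1 0 0
1 1 0
0 0 0

After press 2 at (2,0):
1 0 0
0 1 0
1 1 0

After press 3 at (1,2):
1 0 1
0 0 1
1 1 1

After press 4 at (1,0):
0 0 1
1 1 1
0 1 1

Answer: 0 0 1
1 1 1
0 1 1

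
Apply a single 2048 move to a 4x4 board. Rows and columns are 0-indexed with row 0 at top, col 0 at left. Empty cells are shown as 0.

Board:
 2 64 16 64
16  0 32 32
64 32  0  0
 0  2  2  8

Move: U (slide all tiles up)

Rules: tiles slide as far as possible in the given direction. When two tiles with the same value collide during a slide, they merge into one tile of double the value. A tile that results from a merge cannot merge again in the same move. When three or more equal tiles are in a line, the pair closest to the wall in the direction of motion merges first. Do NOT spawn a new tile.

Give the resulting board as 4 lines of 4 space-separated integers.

Slide up:
col 0: [2, 16, 64, 0] -> [2, 16, 64, 0]
col 1: [64, 0, 32, 2] -> [64, 32, 2, 0]
col 2: [16, 32, 0, 2] -> [16, 32, 2, 0]
col 3: [64, 32, 0, 8] -> [64, 32, 8, 0]

Answer:  2 64 16 64
16 32 32 32
64  2  2  8
 0  0  0  0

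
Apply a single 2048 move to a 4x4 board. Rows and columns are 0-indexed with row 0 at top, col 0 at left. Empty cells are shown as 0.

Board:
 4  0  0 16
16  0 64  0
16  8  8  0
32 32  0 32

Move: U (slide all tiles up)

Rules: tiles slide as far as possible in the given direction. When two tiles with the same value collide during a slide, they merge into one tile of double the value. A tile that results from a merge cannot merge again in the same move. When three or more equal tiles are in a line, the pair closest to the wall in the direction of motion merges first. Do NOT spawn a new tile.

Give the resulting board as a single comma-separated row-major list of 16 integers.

Slide up:
col 0: [4, 16, 16, 32] -> [4, 32, 32, 0]
col 1: [0, 0, 8, 32] -> [8, 32, 0, 0]
col 2: [0, 64, 8, 0] -> [64, 8, 0, 0]
col 3: [16, 0, 0, 32] -> [16, 32, 0, 0]

Answer: 4, 8, 64, 16, 32, 32, 8, 32, 32, 0, 0, 0, 0, 0, 0, 0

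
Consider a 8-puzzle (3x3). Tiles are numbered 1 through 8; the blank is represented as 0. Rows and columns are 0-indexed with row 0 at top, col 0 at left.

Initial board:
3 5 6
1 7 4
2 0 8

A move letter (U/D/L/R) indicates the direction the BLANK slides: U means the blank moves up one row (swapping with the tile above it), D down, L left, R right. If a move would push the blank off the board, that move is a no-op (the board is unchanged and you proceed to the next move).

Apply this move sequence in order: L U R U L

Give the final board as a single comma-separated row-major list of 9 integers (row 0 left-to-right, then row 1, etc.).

Answer: 0, 3, 6, 7, 5, 4, 1, 2, 8

Derivation:
After move 1 (L):
3 5 6
1 7 4
0 2 8

After move 2 (U):
3 5 6
0 7 4
1 2 8

After move 3 (R):
3 5 6
7 0 4
1 2 8

After move 4 (U):
3 0 6
7 5 4
1 2 8

After move 5 (L):
0 3 6
7 5 4
1 2 8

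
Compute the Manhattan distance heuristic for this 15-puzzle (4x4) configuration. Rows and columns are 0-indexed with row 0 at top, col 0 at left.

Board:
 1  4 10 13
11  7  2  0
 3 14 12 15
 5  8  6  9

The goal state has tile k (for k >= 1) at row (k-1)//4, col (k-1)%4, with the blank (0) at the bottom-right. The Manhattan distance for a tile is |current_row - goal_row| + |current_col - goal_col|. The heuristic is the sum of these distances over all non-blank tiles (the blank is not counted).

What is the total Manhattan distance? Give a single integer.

Tile 1: at (0,0), goal (0,0), distance |0-0|+|0-0| = 0
Tile 4: at (0,1), goal (0,3), distance |0-0|+|1-3| = 2
Tile 10: at (0,2), goal (2,1), distance |0-2|+|2-1| = 3
Tile 13: at (0,3), goal (3,0), distance |0-3|+|3-0| = 6
Tile 11: at (1,0), goal (2,2), distance |1-2|+|0-2| = 3
Tile 7: at (1,1), goal (1,2), distance |1-1|+|1-2| = 1
Tile 2: at (1,2), goal (0,1), distance |1-0|+|2-1| = 2
Tile 3: at (2,0), goal (0,2), distance |2-0|+|0-2| = 4
Tile 14: at (2,1), goal (3,1), distance |2-3|+|1-1| = 1
Tile 12: at (2,2), goal (2,3), distance |2-2|+|2-3| = 1
Tile 15: at (2,3), goal (3,2), distance |2-3|+|3-2| = 2
Tile 5: at (3,0), goal (1,0), distance |3-1|+|0-0| = 2
Tile 8: at (3,1), goal (1,3), distance |3-1|+|1-3| = 4
Tile 6: at (3,2), goal (1,1), distance |3-1|+|2-1| = 3
Tile 9: at (3,3), goal (2,0), distance |3-2|+|3-0| = 4
Sum: 0 + 2 + 3 + 6 + 3 + 1 + 2 + 4 + 1 + 1 + 2 + 2 + 4 + 3 + 4 = 38

Answer: 38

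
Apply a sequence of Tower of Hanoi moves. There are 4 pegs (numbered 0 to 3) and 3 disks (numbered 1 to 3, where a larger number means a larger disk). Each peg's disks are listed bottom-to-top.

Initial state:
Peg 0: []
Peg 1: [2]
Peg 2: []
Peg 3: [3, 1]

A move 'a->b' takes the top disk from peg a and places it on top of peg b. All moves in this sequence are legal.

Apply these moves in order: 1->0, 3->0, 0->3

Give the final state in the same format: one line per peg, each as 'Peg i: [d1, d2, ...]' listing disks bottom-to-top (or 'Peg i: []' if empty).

Answer: Peg 0: [2]
Peg 1: []
Peg 2: []
Peg 3: [3, 1]

Derivation:
After move 1 (1->0):
Peg 0: [2]
Peg 1: []
Peg 2: []
Peg 3: [3, 1]

After move 2 (3->0):
Peg 0: [2, 1]
Peg 1: []
Peg 2: []
Peg 3: [3]

After move 3 (0->3):
Peg 0: [2]
Peg 1: []
Peg 2: []
Peg 3: [3, 1]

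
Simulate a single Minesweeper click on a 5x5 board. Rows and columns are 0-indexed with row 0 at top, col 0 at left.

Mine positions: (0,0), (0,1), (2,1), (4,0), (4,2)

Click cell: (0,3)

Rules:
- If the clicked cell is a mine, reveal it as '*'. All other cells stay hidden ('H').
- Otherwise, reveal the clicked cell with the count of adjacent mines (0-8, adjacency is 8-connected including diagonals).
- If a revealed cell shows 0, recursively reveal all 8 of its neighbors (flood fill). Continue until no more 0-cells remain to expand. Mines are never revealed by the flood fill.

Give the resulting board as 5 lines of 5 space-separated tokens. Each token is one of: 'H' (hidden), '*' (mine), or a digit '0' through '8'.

H H 1 0 0
H H 2 0 0
H H 1 0 0
H H 2 1 0
H H H 1 0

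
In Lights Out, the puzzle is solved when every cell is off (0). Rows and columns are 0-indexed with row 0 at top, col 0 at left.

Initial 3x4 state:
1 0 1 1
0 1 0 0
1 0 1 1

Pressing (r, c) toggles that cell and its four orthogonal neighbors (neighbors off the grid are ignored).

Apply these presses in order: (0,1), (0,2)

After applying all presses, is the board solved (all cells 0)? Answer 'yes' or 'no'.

Answer: no

Derivation:
After press 1 at (0,1):
0 1 0 1
0 0 0 0
1 0 1 1

After press 2 at (0,2):
0 0 1 0
0 0 1 0
1 0 1 1

Lights still on: 5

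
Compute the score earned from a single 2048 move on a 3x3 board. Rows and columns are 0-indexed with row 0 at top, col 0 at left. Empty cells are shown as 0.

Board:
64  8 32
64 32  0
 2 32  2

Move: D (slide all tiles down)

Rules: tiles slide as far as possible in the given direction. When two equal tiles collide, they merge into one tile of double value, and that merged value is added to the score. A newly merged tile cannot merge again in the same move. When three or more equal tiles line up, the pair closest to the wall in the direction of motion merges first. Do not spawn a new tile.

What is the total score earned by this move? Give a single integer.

Slide down:
col 0: [64, 64, 2] -> [0, 128, 2]  score +128 (running 128)
col 1: [8, 32, 32] -> [0, 8, 64]  score +64 (running 192)
col 2: [32, 0, 2] -> [0, 32, 2]  score +0 (running 192)
Board after move:
  0   0   0
128   8  32
  2  64   2

Answer: 192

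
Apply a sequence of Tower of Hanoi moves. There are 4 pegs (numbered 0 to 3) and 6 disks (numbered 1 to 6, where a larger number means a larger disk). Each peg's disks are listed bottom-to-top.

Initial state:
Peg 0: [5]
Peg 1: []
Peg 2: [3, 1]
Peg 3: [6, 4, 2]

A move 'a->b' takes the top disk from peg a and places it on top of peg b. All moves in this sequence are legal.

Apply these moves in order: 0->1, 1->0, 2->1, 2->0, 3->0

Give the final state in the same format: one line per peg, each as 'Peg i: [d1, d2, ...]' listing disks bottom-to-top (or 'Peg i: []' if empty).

After move 1 (0->1):
Peg 0: []
Peg 1: [5]
Peg 2: [3, 1]
Peg 3: [6, 4, 2]

After move 2 (1->0):
Peg 0: [5]
Peg 1: []
Peg 2: [3, 1]
Peg 3: [6, 4, 2]

After move 3 (2->1):
Peg 0: [5]
Peg 1: [1]
Peg 2: [3]
Peg 3: [6, 4, 2]

After move 4 (2->0):
Peg 0: [5, 3]
Peg 1: [1]
Peg 2: []
Peg 3: [6, 4, 2]

After move 5 (3->0):
Peg 0: [5, 3, 2]
Peg 1: [1]
Peg 2: []
Peg 3: [6, 4]

Answer: Peg 0: [5, 3, 2]
Peg 1: [1]
Peg 2: []
Peg 3: [6, 4]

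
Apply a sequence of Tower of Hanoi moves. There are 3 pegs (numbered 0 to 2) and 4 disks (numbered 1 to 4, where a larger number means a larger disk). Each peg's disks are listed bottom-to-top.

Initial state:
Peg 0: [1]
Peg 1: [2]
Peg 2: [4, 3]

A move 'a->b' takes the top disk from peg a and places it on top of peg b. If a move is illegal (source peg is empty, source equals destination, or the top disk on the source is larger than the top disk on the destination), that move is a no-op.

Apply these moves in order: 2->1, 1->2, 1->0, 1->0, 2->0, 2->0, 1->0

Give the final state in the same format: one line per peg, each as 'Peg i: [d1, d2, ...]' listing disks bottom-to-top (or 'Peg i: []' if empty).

Answer: Peg 0: [1]
Peg 1: []
Peg 2: [4, 3, 2]

Derivation:
After move 1 (2->1):
Peg 0: [1]
Peg 1: [2]
Peg 2: [4, 3]

After move 2 (1->2):
Peg 0: [1]
Peg 1: []
Peg 2: [4, 3, 2]

After move 3 (1->0):
Peg 0: [1]
Peg 1: []
Peg 2: [4, 3, 2]

After move 4 (1->0):
Peg 0: [1]
Peg 1: []
Peg 2: [4, 3, 2]

After move 5 (2->0):
Peg 0: [1]
Peg 1: []
Peg 2: [4, 3, 2]

After move 6 (2->0):
Peg 0: [1]
Peg 1: []
Peg 2: [4, 3, 2]

After move 7 (1->0):
Peg 0: [1]
Peg 1: []
Peg 2: [4, 3, 2]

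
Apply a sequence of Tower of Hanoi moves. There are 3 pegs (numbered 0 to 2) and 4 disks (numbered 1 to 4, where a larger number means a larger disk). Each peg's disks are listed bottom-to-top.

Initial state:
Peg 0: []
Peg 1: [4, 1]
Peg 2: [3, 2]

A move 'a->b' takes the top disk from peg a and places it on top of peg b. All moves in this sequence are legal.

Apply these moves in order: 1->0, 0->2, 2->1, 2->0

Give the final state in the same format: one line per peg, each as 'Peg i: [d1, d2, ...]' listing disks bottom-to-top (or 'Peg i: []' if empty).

Answer: Peg 0: [2]
Peg 1: [4, 1]
Peg 2: [3]

Derivation:
After move 1 (1->0):
Peg 0: [1]
Peg 1: [4]
Peg 2: [3, 2]

After move 2 (0->2):
Peg 0: []
Peg 1: [4]
Peg 2: [3, 2, 1]

After move 3 (2->1):
Peg 0: []
Peg 1: [4, 1]
Peg 2: [3, 2]

After move 4 (2->0):
Peg 0: [2]
Peg 1: [4, 1]
Peg 2: [3]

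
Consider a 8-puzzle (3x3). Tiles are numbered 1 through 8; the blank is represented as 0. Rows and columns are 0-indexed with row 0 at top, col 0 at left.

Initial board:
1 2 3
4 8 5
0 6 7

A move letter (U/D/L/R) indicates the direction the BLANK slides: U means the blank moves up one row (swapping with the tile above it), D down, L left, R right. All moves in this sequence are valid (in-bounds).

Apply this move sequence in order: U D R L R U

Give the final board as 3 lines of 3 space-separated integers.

After move 1 (U):
1 2 3
0 8 5
4 6 7

After move 2 (D):
1 2 3
4 8 5
0 6 7

After move 3 (R):
1 2 3
4 8 5
6 0 7

After move 4 (L):
1 2 3
4 8 5
0 6 7

After move 5 (R):
1 2 3
4 8 5
6 0 7

After move 6 (U):
1 2 3
4 0 5
6 8 7

Answer: 1 2 3
4 0 5
6 8 7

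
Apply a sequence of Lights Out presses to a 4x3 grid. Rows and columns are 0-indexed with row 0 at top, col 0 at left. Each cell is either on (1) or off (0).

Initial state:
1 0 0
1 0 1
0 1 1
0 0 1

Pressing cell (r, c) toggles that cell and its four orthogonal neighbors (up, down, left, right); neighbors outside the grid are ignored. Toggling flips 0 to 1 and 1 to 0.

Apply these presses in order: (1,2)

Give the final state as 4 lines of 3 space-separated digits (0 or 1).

After press 1 at (1,2):
1 0 1
1 1 0
0 1 0
0 0 1

Answer: 1 0 1
1 1 0
0 1 0
0 0 1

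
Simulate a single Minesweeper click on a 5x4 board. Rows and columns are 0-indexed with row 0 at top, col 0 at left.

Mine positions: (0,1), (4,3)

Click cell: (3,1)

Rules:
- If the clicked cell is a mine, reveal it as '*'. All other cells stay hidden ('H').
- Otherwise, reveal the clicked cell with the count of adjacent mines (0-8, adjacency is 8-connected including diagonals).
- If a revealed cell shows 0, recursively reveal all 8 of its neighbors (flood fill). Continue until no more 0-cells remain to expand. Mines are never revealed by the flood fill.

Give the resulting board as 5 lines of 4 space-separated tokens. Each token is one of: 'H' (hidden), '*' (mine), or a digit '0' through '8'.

H H 1 0
1 1 1 0
0 0 0 0
0 0 1 1
0 0 1 H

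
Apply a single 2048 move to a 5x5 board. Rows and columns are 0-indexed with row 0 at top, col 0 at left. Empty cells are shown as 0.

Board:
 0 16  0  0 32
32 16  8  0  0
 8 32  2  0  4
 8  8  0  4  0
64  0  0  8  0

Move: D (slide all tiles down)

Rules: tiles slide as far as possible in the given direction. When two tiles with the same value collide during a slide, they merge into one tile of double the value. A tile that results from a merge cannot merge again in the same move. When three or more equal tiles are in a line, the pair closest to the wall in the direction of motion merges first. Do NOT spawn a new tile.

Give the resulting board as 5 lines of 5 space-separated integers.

Answer:  0  0  0  0  0
 0  0  0  0  0
32 32  0  0  0
16 32  8  4 32
64  8  2  8  4

Derivation:
Slide down:
col 0: [0, 32, 8, 8, 64] -> [0, 0, 32, 16, 64]
col 1: [16, 16, 32, 8, 0] -> [0, 0, 32, 32, 8]
col 2: [0, 8, 2, 0, 0] -> [0, 0, 0, 8, 2]
col 3: [0, 0, 0, 4, 8] -> [0, 0, 0, 4, 8]
col 4: [32, 0, 4, 0, 0] -> [0, 0, 0, 32, 4]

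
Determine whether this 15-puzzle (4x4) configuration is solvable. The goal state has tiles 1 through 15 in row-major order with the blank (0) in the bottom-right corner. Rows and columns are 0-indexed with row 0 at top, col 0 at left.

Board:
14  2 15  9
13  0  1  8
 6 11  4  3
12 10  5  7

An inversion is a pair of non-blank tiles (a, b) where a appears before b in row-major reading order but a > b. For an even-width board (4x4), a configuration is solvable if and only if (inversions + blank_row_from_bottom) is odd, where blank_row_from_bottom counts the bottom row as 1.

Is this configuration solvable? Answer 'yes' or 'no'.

Inversions: 62
Blank is in row 1 (0-indexed from top), which is row 3 counting from the bottom (bottom = 1).
62 + 3 = 65, which is odd, so the puzzle is solvable.

Answer: yes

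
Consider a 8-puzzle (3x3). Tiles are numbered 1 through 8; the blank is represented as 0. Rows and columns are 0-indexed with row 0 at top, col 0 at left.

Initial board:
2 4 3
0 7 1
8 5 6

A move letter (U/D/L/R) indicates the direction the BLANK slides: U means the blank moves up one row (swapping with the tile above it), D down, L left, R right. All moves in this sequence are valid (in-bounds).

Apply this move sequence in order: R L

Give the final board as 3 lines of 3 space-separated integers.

Answer: 2 4 3
0 7 1
8 5 6

Derivation:
After move 1 (R):
2 4 3
7 0 1
8 5 6

After move 2 (L):
2 4 3
0 7 1
8 5 6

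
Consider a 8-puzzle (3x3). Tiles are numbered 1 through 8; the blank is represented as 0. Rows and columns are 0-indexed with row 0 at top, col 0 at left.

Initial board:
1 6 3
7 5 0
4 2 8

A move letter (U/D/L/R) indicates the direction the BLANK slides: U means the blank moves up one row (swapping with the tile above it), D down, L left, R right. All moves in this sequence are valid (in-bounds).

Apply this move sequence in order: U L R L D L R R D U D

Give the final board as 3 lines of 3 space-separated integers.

Answer: 1 5 6
7 3 8
4 2 0

Derivation:
After move 1 (U):
1 6 0
7 5 3
4 2 8

After move 2 (L):
1 0 6
7 5 3
4 2 8

After move 3 (R):
1 6 0
7 5 3
4 2 8

After move 4 (L):
1 0 6
7 5 3
4 2 8

After move 5 (D):
1 5 6
7 0 3
4 2 8

After move 6 (L):
1 5 6
0 7 3
4 2 8

After move 7 (R):
1 5 6
7 0 3
4 2 8

After move 8 (R):
1 5 6
7 3 0
4 2 8

After move 9 (D):
1 5 6
7 3 8
4 2 0

After move 10 (U):
1 5 6
7 3 0
4 2 8

After move 11 (D):
1 5 6
7 3 8
4 2 0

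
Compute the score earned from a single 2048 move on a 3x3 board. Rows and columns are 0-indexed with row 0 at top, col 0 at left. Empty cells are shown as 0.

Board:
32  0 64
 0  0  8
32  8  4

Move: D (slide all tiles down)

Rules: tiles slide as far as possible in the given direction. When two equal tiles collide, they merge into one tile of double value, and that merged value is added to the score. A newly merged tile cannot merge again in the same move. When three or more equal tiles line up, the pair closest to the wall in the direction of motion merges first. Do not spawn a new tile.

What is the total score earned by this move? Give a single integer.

Slide down:
col 0: [32, 0, 32] -> [0, 0, 64]  score +64 (running 64)
col 1: [0, 0, 8] -> [0, 0, 8]  score +0 (running 64)
col 2: [64, 8, 4] -> [64, 8, 4]  score +0 (running 64)
Board after move:
 0  0 64
 0  0  8
64  8  4

Answer: 64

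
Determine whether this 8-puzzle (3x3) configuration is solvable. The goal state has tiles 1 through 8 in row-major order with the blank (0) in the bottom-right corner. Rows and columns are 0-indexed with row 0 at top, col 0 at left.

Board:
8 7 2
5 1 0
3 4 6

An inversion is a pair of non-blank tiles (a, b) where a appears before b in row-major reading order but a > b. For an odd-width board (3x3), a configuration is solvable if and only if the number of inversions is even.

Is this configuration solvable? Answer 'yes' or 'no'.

Answer: no

Derivation:
Inversions (pairs i<j in row-major order where tile[i] > tile[j] > 0): 17
17 is odd, so the puzzle is not solvable.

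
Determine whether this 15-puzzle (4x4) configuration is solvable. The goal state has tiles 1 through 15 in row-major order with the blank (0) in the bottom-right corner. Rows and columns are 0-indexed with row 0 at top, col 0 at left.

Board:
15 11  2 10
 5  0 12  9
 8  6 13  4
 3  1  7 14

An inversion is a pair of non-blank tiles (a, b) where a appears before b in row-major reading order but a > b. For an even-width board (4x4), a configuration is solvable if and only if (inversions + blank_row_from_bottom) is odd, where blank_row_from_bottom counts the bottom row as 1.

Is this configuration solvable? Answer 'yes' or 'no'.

Answer: yes

Derivation:
Inversions: 64
Blank is in row 1 (0-indexed from top), which is row 3 counting from the bottom (bottom = 1).
64 + 3 = 67, which is odd, so the puzzle is solvable.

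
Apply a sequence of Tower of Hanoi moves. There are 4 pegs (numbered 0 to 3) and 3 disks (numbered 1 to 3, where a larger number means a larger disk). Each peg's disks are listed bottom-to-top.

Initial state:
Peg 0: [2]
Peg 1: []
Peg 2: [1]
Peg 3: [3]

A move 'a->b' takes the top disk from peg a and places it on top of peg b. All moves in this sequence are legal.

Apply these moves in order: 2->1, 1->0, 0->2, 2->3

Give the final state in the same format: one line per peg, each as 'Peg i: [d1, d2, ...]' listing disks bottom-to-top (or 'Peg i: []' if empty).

After move 1 (2->1):
Peg 0: [2]
Peg 1: [1]
Peg 2: []
Peg 3: [3]

After move 2 (1->0):
Peg 0: [2, 1]
Peg 1: []
Peg 2: []
Peg 3: [3]

After move 3 (0->2):
Peg 0: [2]
Peg 1: []
Peg 2: [1]
Peg 3: [3]

After move 4 (2->3):
Peg 0: [2]
Peg 1: []
Peg 2: []
Peg 3: [3, 1]

Answer: Peg 0: [2]
Peg 1: []
Peg 2: []
Peg 3: [3, 1]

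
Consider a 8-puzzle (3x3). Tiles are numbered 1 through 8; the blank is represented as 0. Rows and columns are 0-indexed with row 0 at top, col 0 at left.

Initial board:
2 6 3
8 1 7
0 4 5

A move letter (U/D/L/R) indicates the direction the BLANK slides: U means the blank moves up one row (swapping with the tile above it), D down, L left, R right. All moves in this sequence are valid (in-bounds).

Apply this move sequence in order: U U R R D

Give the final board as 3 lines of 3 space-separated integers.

Answer: 6 3 7
2 1 0
8 4 5

Derivation:
After move 1 (U):
2 6 3
0 1 7
8 4 5

After move 2 (U):
0 6 3
2 1 7
8 4 5

After move 3 (R):
6 0 3
2 1 7
8 4 5

After move 4 (R):
6 3 0
2 1 7
8 4 5

After move 5 (D):
6 3 7
2 1 0
8 4 5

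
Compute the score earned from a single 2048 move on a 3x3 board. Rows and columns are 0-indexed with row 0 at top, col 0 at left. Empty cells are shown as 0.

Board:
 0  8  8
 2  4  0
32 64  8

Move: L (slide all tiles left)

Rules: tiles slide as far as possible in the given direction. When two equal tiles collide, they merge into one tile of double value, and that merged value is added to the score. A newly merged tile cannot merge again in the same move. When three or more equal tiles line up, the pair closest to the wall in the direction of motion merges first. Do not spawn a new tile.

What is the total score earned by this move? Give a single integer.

Slide left:
row 0: [0, 8, 8] -> [16, 0, 0]  score +16 (running 16)
row 1: [2, 4, 0] -> [2, 4, 0]  score +0 (running 16)
row 2: [32, 64, 8] -> [32, 64, 8]  score +0 (running 16)
Board after move:
16  0  0
 2  4  0
32 64  8

Answer: 16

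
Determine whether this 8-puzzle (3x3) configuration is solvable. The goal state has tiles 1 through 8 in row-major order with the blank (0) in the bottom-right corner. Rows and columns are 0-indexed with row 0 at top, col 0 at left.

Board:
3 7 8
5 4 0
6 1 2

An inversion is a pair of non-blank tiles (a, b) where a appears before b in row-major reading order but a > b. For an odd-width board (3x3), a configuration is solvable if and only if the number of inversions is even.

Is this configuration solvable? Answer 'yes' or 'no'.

Answer: no

Derivation:
Inversions (pairs i<j in row-major order where tile[i] > tile[j] > 0): 19
19 is odd, so the puzzle is not solvable.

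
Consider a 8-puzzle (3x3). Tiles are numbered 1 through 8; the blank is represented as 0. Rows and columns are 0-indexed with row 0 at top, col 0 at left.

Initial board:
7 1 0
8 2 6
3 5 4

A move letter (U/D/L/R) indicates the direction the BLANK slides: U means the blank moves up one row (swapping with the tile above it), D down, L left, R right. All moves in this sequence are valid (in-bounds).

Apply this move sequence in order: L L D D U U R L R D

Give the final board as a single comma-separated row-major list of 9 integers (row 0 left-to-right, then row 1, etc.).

After move 1 (L):
7 0 1
8 2 6
3 5 4

After move 2 (L):
0 7 1
8 2 6
3 5 4

After move 3 (D):
8 7 1
0 2 6
3 5 4

After move 4 (D):
8 7 1
3 2 6
0 5 4

After move 5 (U):
8 7 1
0 2 6
3 5 4

After move 6 (U):
0 7 1
8 2 6
3 5 4

After move 7 (R):
7 0 1
8 2 6
3 5 4

After move 8 (L):
0 7 1
8 2 6
3 5 4

After move 9 (R):
7 0 1
8 2 6
3 5 4

After move 10 (D):
7 2 1
8 0 6
3 5 4

Answer: 7, 2, 1, 8, 0, 6, 3, 5, 4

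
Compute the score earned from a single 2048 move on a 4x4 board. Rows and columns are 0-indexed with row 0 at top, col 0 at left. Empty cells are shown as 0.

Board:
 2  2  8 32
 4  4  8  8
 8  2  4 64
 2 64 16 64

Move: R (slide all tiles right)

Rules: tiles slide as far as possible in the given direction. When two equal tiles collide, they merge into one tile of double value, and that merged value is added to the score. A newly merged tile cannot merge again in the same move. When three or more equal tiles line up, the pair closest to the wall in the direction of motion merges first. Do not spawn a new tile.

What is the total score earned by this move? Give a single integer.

Slide right:
row 0: [2, 2, 8, 32] -> [0, 4, 8, 32]  score +4 (running 4)
row 1: [4, 4, 8, 8] -> [0, 0, 8, 16]  score +24 (running 28)
row 2: [8, 2, 4, 64] -> [8, 2, 4, 64]  score +0 (running 28)
row 3: [2, 64, 16, 64] -> [2, 64, 16, 64]  score +0 (running 28)
Board after move:
 0  4  8 32
 0  0  8 16
 8  2  4 64
 2 64 16 64

Answer: 28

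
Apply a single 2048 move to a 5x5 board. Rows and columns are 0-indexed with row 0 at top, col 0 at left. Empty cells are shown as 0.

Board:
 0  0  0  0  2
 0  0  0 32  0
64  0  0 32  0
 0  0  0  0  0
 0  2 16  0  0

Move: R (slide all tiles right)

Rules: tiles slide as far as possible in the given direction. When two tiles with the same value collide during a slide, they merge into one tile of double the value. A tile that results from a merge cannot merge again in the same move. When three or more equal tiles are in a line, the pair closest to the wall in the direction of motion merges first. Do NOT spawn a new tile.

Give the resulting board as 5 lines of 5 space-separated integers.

Slide right:
row 0: [0, 0, 0, 0, 2] -> [0, 0, 0, 0, 2]
row 1: [0, 0, 0, 32, 0] -> [0, 0, 0, 0, 32]
row 2: [64, 0, 0, 32, 0] -> [0, 0, 0, 64, 32]
row 3: [0, 0, 0, 0, 0] -> [0, 0, 0, 0, 0]
row 4: [0, 2, 16, 0, 0] -> [0, 0, 0, 2, 16]

Answer:  0  0  0  0  2
 0  0  0  0 32
 0  0  0 64 32
 0  0  0  0  0
 0  0  0  2 16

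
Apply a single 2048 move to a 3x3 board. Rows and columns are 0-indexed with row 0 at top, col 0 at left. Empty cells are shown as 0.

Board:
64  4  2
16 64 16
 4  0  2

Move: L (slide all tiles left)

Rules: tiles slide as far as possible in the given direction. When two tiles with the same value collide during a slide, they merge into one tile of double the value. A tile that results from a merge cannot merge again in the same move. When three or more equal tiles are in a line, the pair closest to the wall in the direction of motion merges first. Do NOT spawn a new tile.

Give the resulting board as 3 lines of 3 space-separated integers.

Answer: 64  4  2
16 64 16
 4  2  0

Derivation:
Slide left:
row 0: [64, 4, 2] -> [64, 4, 2]
row 1: [16, 64, 16] -> [16, 64, 16]
row 2: [4, 0, 2] -> [4, 2, 0]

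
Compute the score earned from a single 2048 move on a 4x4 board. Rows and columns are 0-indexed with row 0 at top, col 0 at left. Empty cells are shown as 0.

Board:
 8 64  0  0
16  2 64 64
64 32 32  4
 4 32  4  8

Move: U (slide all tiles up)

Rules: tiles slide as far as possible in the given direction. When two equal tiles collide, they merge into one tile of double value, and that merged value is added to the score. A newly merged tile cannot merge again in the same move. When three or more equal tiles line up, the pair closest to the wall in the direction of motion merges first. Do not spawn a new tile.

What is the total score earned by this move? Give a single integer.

Answer: 64

Derivation:
Slide up:
col 0: [8, 16, 64, 4] -> [8, 16, 64, 4]  score +0 (running 0)
col 1: [64, 2, 32, 32] -> [64, 2, 64, 0]  score +64 (running 64)
col 2: [0, 64, 32, 4] -> [64, 32, 4, 0]  score +0 (running 64)
col 3: [0, 64, 4, 8] -> [64, 4, 8, 0]  score +0 (running 64)
Board after move:
 8 64 64 64
16  2 32  4
64 64  4  8
 4  0  0  0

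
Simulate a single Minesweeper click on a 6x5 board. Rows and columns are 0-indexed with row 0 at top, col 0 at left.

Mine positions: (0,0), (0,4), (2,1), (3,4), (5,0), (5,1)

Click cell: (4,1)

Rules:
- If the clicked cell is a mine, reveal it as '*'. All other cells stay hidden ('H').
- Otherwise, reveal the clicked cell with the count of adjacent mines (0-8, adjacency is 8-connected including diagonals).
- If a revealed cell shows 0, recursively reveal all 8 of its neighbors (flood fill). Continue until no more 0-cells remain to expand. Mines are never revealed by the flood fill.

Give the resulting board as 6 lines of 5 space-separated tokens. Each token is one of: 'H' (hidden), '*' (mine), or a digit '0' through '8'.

H H H H H
H H H H H
H H H H H
H H H H H
H 2 H H H
H H H H H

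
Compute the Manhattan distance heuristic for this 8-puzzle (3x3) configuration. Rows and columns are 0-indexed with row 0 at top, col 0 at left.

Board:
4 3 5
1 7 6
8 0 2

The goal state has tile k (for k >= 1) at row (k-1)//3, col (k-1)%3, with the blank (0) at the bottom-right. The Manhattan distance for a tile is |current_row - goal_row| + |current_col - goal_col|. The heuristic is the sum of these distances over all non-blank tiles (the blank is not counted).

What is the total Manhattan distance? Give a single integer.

Answer: 11

Derivation:
Tile 4: (0,0)->(1,0) = 1
Tile 3: (0,1)->(0,2) = 1
Tile 5: (0,2)->(1,1) = 2
Tile 1: (1,0)->(0,0) = 1
Tile 7: (1,1)->(2,0) = 2
Tile 6: (1,2)->(1,2) = 0
Tile 8: (2,0)->(2,1) = 1
Tile 2: (2,2)->(0,1) = 3
Sum: 1 + 1 + 2 + 1 + 2 + 0 + 1 + 3 = 11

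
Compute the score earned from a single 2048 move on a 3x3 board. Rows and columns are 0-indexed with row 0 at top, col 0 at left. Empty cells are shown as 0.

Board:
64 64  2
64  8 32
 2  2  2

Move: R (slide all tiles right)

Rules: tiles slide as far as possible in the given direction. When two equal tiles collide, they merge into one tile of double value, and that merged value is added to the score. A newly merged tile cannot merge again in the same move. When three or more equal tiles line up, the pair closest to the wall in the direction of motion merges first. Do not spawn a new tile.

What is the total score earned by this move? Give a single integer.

Answer: 132

Derivation:
Slide right:
row 0: [64, 64, 2] -> [0, 128, 2]  score +128 (running 128)
row 1: [64, 8, 32] -> [64, 8, 32]  score +0 (running 128)
row 2: [2, 2, 2] -> [0, 2, 4]  score +4 (running 132)
Board after move:
  0 128   2
 64   8  32
  0   2   4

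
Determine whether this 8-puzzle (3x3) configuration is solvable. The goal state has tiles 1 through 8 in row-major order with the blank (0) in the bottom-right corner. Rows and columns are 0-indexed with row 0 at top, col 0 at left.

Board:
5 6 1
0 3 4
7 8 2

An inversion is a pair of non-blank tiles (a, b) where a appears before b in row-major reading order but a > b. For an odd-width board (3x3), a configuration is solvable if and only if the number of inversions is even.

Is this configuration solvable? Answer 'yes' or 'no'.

Inversions (pairs i<j in row-major order where tile[i] > tile[j] > 0): 12
12 is even, so the puzzle is solvable.

Answer: yes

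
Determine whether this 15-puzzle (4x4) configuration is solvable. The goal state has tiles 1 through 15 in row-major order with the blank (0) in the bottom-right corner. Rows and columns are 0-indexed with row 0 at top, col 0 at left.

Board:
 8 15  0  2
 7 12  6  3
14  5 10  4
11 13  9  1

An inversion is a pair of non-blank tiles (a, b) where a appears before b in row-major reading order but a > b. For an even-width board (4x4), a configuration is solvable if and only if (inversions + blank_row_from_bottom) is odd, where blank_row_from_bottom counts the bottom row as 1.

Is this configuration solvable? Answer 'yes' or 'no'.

Answer: yes

Derivation:
Inversions: 57
Blank is in row 0 (0-indexed from top), which is row 4 counting from the bottom (bottom = 1).
57 + 4 = 61, which is odd, so the puzzle is solvable.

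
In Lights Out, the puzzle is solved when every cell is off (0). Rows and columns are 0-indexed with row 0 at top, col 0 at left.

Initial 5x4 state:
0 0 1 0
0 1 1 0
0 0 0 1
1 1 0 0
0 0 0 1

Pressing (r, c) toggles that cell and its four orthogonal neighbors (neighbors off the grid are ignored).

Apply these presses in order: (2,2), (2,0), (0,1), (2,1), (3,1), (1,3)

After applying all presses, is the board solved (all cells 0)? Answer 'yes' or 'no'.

Answer: no

Derivation:
After press 1 at (2,2):
0 0 1 0
0 1 0 0
0 1 1 0
1 1 1 0
0 0 0 1

After press 2 at (2,0):
0 0 1 0
1 1 0 0
1 0 1 0
0 1 1 0
0 0 0 1

After press 3 at (0,1):
1 1 0 0
1 0 0 0
1 0 1 0
0 1 1 0
0 0 0 1

After press 4 at (2,1):
1 1 0 0
1 1 0 0
0 1 0 0
0 0 1 0
0 0 0 1

After press 5 at (3,1):
1 1 0 0
1 1 0 0
0 0 0 0
1 1 0 0
0 1 0 1

After press 6 at (1,3):
1 1 0 1
1 1 1 1
0 0 0 1
1 1 0 0
0 1 0 1

Lights still on: 12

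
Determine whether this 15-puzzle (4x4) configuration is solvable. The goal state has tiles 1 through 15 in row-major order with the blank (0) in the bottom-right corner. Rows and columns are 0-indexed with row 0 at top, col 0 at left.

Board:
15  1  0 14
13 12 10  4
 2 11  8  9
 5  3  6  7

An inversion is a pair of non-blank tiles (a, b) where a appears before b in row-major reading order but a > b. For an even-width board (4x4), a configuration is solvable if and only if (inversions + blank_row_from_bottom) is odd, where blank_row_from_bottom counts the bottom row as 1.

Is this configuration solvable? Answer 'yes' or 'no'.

Answer: no

Derivation:
Inversions: 72
Blank is in row 0 (0-indexed from top), which is row 4 counting from the bottom (bottom = 1).
72 + 4 = 76, which is even, so the puzzle is not solvable.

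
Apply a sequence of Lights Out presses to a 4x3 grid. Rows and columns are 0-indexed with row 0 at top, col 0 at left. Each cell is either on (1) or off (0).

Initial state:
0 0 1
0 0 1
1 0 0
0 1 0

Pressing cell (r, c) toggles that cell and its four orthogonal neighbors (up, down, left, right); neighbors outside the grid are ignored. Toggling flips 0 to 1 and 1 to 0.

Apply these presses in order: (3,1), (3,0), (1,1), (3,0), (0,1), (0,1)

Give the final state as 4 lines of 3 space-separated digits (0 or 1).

After press 1 at (3,1):
0 0 1
0 0 1
1 1 0
1 0 1

After press 2 at (3,0):
0 0 1
0 0 1
0 1 0
0 1 1

After press 3 at (1,1):
0 1 1
1 1 0
0 0 0
0 1 1

After press 4 at (3,0):
0 1 1
1 1 0
1 0 0
1 0 1

After press 5 at (0,1):
1 0 0
1 0 0
1 0 0
1 0 1

After press 6 at (0,1):
0 1 1
1 1 0
1 0 0
1 0 1

Answer: 0 1 1
1 1 0
1 0 0
1 0 1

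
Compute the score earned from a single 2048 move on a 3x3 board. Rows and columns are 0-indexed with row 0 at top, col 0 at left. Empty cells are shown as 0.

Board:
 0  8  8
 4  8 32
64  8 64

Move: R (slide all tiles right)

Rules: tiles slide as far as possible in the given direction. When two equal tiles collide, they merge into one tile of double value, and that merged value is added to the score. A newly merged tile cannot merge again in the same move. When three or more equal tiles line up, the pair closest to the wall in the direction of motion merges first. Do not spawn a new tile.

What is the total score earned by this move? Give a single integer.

Answer: 16

Derivation:
Slide right:
row 0: [0, 8, 8] -> [0, 0, 16]  score +16 (running 16)
row 1: [4, 8, 32] -> [4, 8, 32]  score +0 (running 16)
row 2: [64, 8, 64] -> [64, 8, 64]  score +0 (running 16)
Board after move:
 0  0 16
 4  8 32
64  8 64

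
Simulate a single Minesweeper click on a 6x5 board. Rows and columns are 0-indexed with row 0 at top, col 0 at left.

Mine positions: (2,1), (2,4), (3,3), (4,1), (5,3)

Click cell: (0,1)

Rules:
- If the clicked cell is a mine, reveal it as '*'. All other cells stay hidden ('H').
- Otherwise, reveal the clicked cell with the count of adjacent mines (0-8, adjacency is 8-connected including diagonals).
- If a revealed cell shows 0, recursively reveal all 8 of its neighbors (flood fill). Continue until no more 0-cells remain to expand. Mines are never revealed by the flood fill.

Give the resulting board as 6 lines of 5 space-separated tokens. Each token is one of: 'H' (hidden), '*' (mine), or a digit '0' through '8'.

0 0 0 0 0
1 1 1 1 1
H H H H H
H H H H H
H H H H H
H H H H H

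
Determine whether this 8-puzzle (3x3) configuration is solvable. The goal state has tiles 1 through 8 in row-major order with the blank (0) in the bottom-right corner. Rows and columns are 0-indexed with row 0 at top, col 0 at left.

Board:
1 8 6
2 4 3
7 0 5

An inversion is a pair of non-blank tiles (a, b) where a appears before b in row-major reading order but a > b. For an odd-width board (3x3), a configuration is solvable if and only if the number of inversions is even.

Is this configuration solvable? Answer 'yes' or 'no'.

Inversions (pairs i<j in row-major order where tile[i] > tile[j] > 0): 12
12 is even, so the puzzle is solvable.

Answer: yes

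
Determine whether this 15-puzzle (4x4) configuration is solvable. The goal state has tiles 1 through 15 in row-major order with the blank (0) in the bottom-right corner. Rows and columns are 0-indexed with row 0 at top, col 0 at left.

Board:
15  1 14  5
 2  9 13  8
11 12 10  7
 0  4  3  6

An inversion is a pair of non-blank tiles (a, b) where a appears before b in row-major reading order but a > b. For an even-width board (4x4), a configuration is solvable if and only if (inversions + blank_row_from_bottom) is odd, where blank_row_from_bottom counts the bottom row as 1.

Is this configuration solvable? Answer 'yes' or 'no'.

Inversions: 64
Blank is in row 3 (0-indexed from top), which is row 1 counting from the bottom (bottom = 1).
64 + 1 = 65, which is odd, so the puzzle is solvable.

Answer: yes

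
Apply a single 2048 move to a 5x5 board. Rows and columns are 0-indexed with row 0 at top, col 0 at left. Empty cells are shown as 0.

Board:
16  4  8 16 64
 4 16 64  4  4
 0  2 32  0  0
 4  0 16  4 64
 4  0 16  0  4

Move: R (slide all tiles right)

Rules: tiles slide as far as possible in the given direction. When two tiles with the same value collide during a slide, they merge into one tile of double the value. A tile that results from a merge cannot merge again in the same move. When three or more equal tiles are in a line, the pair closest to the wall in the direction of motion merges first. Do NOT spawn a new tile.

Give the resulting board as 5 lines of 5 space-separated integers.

Slide right:
row 0: [16, 4, 8, 16, 64] -> [16, 4, 8, 16, 64]
row 1: [4, 16, 64, 4, 4] -> [0, 4, 16, 64, 8]
row 2: [0, 2, 32, 0, 0] -> [0, 0, 0, 2, 32]
row 3: [4, 0, 16, 4, 64] -> [0, 4, 16, 4, 64]
row 4: [4, 0, 16, 0, 4] -> [0, 0, 4, 16, 4]

Answer: 16  4  8 16 64
 0  4 16 64  8
 0  0  0  2 32
 0  4 16  4 64
 0  0  4 16  4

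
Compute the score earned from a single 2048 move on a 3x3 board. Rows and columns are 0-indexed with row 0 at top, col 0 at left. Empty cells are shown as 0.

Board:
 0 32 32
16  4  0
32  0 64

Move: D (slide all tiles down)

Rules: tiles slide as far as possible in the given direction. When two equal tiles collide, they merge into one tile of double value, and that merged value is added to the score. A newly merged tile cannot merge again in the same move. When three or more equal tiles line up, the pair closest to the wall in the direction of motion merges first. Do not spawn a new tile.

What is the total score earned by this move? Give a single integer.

Answer: 0

Derivation:
Slide down:
col 0: [0, 16, 32] -> [0, 16, 32]  score +0 (running 0)
col 1: [32, 4, 0] -> [0, 32, 4]  score +0 (running 0)
col 2: [32, 0, 64] -> [0, 32, 64]  score +0 (running 0)
Board after move:
 0  0  0
16 32 32
32  4 64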